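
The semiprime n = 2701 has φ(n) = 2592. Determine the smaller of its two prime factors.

φ(n) = (p−1)(q−1) = n − (p+q) + 1, so p + q = 2701 − 2592 + 1 = 110.
p and q are the roots of t² − 110t + 2701 = 0.
Discriminant: 110² − 4·2701 = 12100 − 10804 = 1296; √1296 = 36.
q = (110 − 36)/2 = 37, p = (110 + 36)/2 = 73.
Check: 37 · 73 = 2701.

37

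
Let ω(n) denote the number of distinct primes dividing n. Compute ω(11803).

3

11803 = 11 · 1073
1073 = 29 · 37
11803 = 11 · 29 · 37, which has 3 distinct prime factors.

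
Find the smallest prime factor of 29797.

83

29797 is odd.
Digit sum 34, not divisible by 3.
Ends in 7: not divisible by 5.
7: 29797 = 7·4256 + 5
11: 29797 = 11·2708 + 9
13: 29797 = 13·2292 + 1
17: 29797 = 17·1752 + 13
19: 29797 = 19·1568 + 5
23: 29797 = 23·1295 + 12
29: 29797 = 29·1027 + 14
31: 29797 = 31·961 + 6
37: 29797 = 37·805 + 12
41: 29797 = 41·726 + 31
43: 29797 = 43·692 + 41
47: 29797 = 47·633 + 46
53: 29797 = 53·562 + 11
59: 29797 = 59·505 + 2
61: 29797 = 61·488 + 29
67: 29797 = 67·444 + 49
71: 29797 = 71·419 + 48
73: 29797 = 73·408 + 13
79: 29797 = 79·377 + 14
83: 29797 = 83·359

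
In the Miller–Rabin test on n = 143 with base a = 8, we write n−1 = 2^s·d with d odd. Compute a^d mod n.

96

143 − 1 = 142 = 2^1 · 71, so d = 71.
8^1 ≡ 8 (mod 143)
8^2 ≡ 8^2 = 64 ≡ 64 (mod 143)
8^4 ≡ 64^2 = 4096 ≡ 92 (mod 143)
8^8 ≡ 92^2 = 8464 ≡ 27 (mod 143)
8^16 ≡ 27^2 = 729 ≡ 14 (mod 143)
8^32 ≡ 14^2 = 196 ≡ 53 (mod 143)
8^64 ≡ 53^2 = 2809 ≡ 92 (mod 143)
71 = 64 + 4 + 2 + 1 in binary powers of 2.
So 8^71 ≡ 92 · 92 · 64 · 8 ≡ 96 (mod 143).
Squaring chain: 96; never reaches −1, so base 8 is a Miller–Rabin witness that 143 is composite.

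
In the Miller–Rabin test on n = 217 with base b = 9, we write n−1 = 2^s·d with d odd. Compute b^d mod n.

64

217 − 1 = 216 = 2^3 · 27, so d = 27.
9^1 ≡ 9 (mod 217)
9^2 ≡ 9^2 = 81 ≡ 81 (mod 217)
9^4 ≡ 81^2 = 6561 ≡ 51 (mod 217)
9^8 ≡ 51^2 = 2601 ≡ 214 (mod 217)
9^16 ≡ 214^2 = 45796 ≡ 9 (mod 217)
27 = 16 + 8 + 2 + 1 in binary powers of 2.
So 9^27 ≡ 9 · 214 · 81 · 9 ≡ 64 (mod 217).
Squaring chain: 64 → 190 → 78; never reaches −1, so base 9 is a Miller–Rabin witness that 217 is composite.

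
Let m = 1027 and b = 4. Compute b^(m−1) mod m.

144

4^1 ≡ 4 (mod 1027)
4^2 ≡ 4^2 = 16 ≡ 16 (mod 1027)
4^4 ≡ 16^2 = 256 ≡ 256 (mod 1027)
4^8 ≡ 256^2 = 65536 ≡ 835 (mod 1027)
4^16 ≡ 835^2 = 697225 ≡ 919 (mod 1027)
4^32 ≡ 919^2 = 844561 ≡ 367 (mod 1027)
4^64 ≡ 367^2 = 134689 ≡ 152 (mod 1027)
4^128 ≡ 152^2 = 23104 ≡ 510 (mod 1027)
4^256 ≡ 510^2 = 260100 ≡ 269 (mod 1027)
4^512 ≡ 269^2 = 72361 ≡ 471 (mod 1027)
4^1024 ≡ 471^2 = 221841 ≡ 9 (mod 1027)
1026 = 1024 + 2 in binary powers of 2.
So 4^1026 ≡ 9 · 16 ≡ 144 (mod 1027).
Since 144 ≠ 1, base 4 is a Fermat witness: 1027 is composite.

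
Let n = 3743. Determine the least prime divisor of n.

19

3743 is odd.
Digit sum 17, not divisible by 3.
Ends in 3: not divisible by 5.
7: 3743 = 7·534 + 5
11: 3743 = 11·340 + 3
13: 3743 = 13·287 + 12
17: 3743 = 17·220 + 3
19: 3743 = 19·197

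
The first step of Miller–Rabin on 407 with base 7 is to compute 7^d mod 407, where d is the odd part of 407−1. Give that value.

407 − 1 = 406 = 2^1 · 203, so d = 203.
7^1 ≡ 7 (mod 407)
7^2 ≡ 7^2 = 49 ≡ 49 (mod 407)
7^4 ≡ 49^2 = 2401 ≡ 366 (mod 407)
7^8 ≡ 366^2 = 133956 ≡ 53 (mod 407)
7^16 ≡ 53^2 = 2809 ≡ 367 (mod 407)
7^32 ≡ 367^2 = 134689 ≡ 379 (mod 407)
7^64 ≡ 379^2 = 143641 ≡ 377 (mod 407)
7^128 ≡ 377^2 = 142129 ≡ 86 (mod 407)
203 = 128 + 64 + 8 + 2 + 1 in binary powers of 2.
So 7^203 ≡ 86 · 377 · 53 · 49 · 7 ≡ 46 (mod 407).
Squaring chain: 46; never reaches −1, so base 7 is a Miller–Rabin witness that 407 is composite.

46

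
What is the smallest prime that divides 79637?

97

79637 is odd.
Digit sum 32, not divisible by 3.
Ends in 7: not divisible by 5.
7: 79637 = 7·11376 + 5
11: 79637 = 11·7239 + 8
13: 79637 = 13·6125 + 12
17: 79637 = 17·4684 + 9
19: 79637 = 19·4191 + 8
23: 79637 = 23·3462 + 11
29: 79637 = 29·2746 + 3
31: 79637 = 31·2568 + 29
37: 79637 = 37·2152 + 13
41: 79637 = 41·1942 + 15
43: 79637 = 43·1852 + 1
47: 79637 = 47·1694 + 19
53: 79637 = 53·1502 + 31
59: 79637 = 59·1349 + 46
61: 79637 = 61·1305 + 32
67: 79637 = 67·1188 + 41
71: 79637 = 71·1121 + 46
73: 79637 = 73·1090 + 67
79: 79637 = 79·1008 + 5
83: 79637 = 83·959 + 40
89: 79637 = 89·894 + 71
97: 79637 = 97·821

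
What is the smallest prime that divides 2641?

2641 is odd.
Digit sum 13, not divisible by 3.
Ends in 1: not divisible by 5.
7: 2641 = 7·377 + 2
11: 2641 = 11·240 + 1
13: 2641 = 13·203 + 2
17: 2641 = 17·155 + 6
19: 2641 = 19·139

19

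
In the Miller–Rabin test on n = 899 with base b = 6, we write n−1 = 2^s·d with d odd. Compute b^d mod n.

615

899 − 1 = 898 = 2^1 · 449, so d = 449.
6^1 ≡ 6 (mod 899)
6^2 ≡ 6^2 = 36 ≡ 36 (mod 899)
6^4 ≡ 36^2 = 1296 ≡ 397 (mod 899)
6^8 ≡ 397^2 = 157609 ≡ 284 (mod 899)
6^16 ≡ 284^2 = 80656 ≡ 645 (mod 899)
6^32 ≡ 645^2 = 416025 ≡ 687 (mod 899)
6^64 ≡ 687^2 = 471969 ≡ 893 (mod 899)
6^128 ≡ 893^2 = 797449 ≡ 36 (mod 899)
6^256 ≡ 36^2 = 1296 ≡ 397 (mod 899)
449 = 256 + 128 + 64 + 1 in binary powers of 2.
So 6^449 ≡ 397 · 36 · 893 · 6 ≡ 615 (mod 899).
Squaring chain: 615; never reaches −1, so base 6 is a Miller–Rabin witness that 899 is composite.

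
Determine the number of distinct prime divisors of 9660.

5

9660 = 2^2 · 2415
2415 = 3 · 805
805 = 5 · 161
161 = 7 · 23
9660 = 2^2 · 3 · 5 · 7 · 23, which has 5 distinct prime factors.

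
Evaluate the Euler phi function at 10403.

Factor: 10403 = 101 · 103.
φ(10403) = (101−1) · (103−1) = 100 · 102 = 10200.

10200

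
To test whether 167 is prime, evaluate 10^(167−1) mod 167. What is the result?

1

10^1 ≡ 10 (mod 167)
10^2 ≡ 10^2 = 100 ≡ 100 (mod 167)
10^4 ≡ 100^2 = 10000 ≡ 147 (mod 167)
10^8 ≡ 147^2 = 21609 ≡ 66 (mod 167)
10^16 ≡ 66^2 = 4356 ≡ 14 (mod 167)
10^32 ≡ 14^2 = 196 ≡ 29 (mod 167)
10^64 ≡ 29^2 = 841 ≡ 6 (mod 167)
10^128 ≡ 6^2 = 36 ≡ 36 (mod 167)
166 = 128 + 32 + 4 + 2 in binary powers of 2.
So 10^166 ≡ 36 · 29 · 147 · 100 ≡ 1 (mod 167).
Since the result is 1, base 10 gives no evidence that 167 is composite.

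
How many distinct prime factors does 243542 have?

243542 = 2 · 121771
121771 = 13 · 9367
9367 = 17 · 551
551 = 19 · 29
243542 = 2 · 13 · 17 · 19 · 29, which has 5 distinct prime factors.

5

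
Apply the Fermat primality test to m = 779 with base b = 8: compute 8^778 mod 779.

8^1 ≡ 8 (mod 779)
8^2 ≡ 8^2 = 64 ≡ 64 (mod 779)
8^4 ≡ 64^2 = 4096 ≡ 201 (mod 779)
8^8 ≡ 201^2 = 40401 ≡ 672 (mod 779)
8^16 ≡ 672^2 = 451584 ≡ 543 (mod 779)
8^32 ≡ 543^2 = 294849 ≡ 387 (mod 779)
8^64 ≡ 387^2 = 149769 ≡ 201 (mod 779)
8^128 ≡ 201^2 = 40401 ≡ 672 (mod 779)
8^256 ≡ 672^2 = 451584 ≡ 543 (mod 779)
8^512 ≡ 543^2 = 294849 ≡ 387 (mod 779)
778 = 512 + 256 + 8 + 2 in binary powers of 2.
So 8^778 ≡ 387 · 543 · 672 · 64 ≡ 353 (mod 779).
Since 353 ≠ 1, base 8 is a Fermat witness: 779 is composite.

353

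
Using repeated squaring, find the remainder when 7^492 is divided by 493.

7^1 ≡ 7 (mod 493)
7^2 ≡ 7^2 = 49 ≡ 49 (mod 493)
7^4 ≡ 49^2 = 2401 ≡ 429 (mod 493)
7^8 ≡ 429^2 = 184041 ≡ 152 (mod 493)
7^16 ≡ 152^2 = 23104 ≡ 426 (mod 493)
7^32 ≡ 426^2 = 181476 ≡ 52 (mod 493)
7^64 ≡ 52^2 = 2704 ≡ 239 (mod 493)
7^128 ≡ 239^2 = 57121 ≡ 426 (mod 493)
7^256 ≡ 426^2 = 181476 ≡ 52 (mod 493)
492 = 256 + 128 + 64 + 32 + 8 + 4 in binary powers of 2.
So 7^492 ≡ 52 · 426 · 239 · 52 · 152 · 429 ≡ 455 (mod 493).
Since 455 ≠ 1, base 7 is a Fermat witness: 493 is composite.

455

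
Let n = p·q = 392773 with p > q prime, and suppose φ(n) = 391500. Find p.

751

φ(n) = (p−1)(q−1) = n − (p+q) + 1, so p + q = 392773 − 391500 + 1 = 1274.
p and q are the roots of t² − 1274t + 392773 = 0.
Discriminant: 1274² − 4·392773 = 1623076 − 1571092 = 51984; √51984 = 228.
q = (1274 − 228)/2 = 523, p = (1274 + 228)/2 = 751.
Check: 523 · 751 = 392773.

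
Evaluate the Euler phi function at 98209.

89856

Factor: 98209 = 17 · 53 · 109.
φ(98209) = (17−1) · (53−1) · (109−1) = 16 · 52 · 108 = 89856.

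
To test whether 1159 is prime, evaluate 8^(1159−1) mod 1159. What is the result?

590

8^1 ≡ 8 (mod 1159)
8^2 ≡ 8^2 = 64 ≡ 64 (mod 1159)
8^4 ≡ 64^2 = 4096 ≡ 619 (mod 1159)
8^8 ≡ 619^2 = 383161 ≡ 691 (mod 1159)
8^16 ≡ 691^2 = 477481 ≡ 1132 (mod 1159)
8^32 ≡ 1132^2 = 1281424 ≡ 729 (mod 1159)
8^64 ≡ 729^2 = 531441 ≡ 619 (mod 1159)
8^128 ≡ 619^2 = 383161 ≡ 691 (mod 1159)
8^256 ≡ 691^2 = 477481 ≡ 1132 (mod 1159)
8^512 ≡ 1132^2 = 1281424 ≡ 729 (mod 1159)
8^1024 ≡ 729^2 = 531441 ≡ 619 (mod 1159)
1158 = 1024 + 128 + 4 + 2 in binary powers of 2.
So 8^1158 ≡ 619 · 691 · 619 · 64 ≡ 590 (mod 1159).
Since 590 ≠ 1, base 8 is a Fermat witness: 1159 is composite.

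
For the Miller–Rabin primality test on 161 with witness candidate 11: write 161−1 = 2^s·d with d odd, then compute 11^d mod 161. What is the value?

51

161 − 1 = 160 = 2^5 · 5, so d = 5.
11^1 ≡ 11 (mod 161)
11^2 ≡ 11^2 = 121 ≡ 121 (mod 161)
11^4 ≡ 121^2 = 14641 ≡ 151 (mod 161)
5 = 4 + 1 in binary powers of 2.
So 11^5 ≡ 151 · 11 ≡ 51 (mod 161).
Squaring chain: 51 → 25 → 142 → 39 → 72; never reaches −1, so base 11 is a Miller–Rabin witness that 161 is composite.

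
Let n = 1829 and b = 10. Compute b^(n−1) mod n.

226

10^1 ≡ 10 (mod 1829)
10^2 ≡ 10^2 = 100 ≡ 100 (mod 1829)
10^4 ≡ 100^2 = 10000 ≡ 855 (mod 1829)
10^8 ≡ 855^2 = 731025 ≡ 1254 (mod 1829)
10^16 ≡ 1254^2 = 1572516 ≡ 1405 (mod 1829)
10^32 ≡ 1405^2 = 1974025 ≡ 534 (mod 1829)
10^64 ≡ 534^2 = 285156 ≡ 1661 (mod 1829)
10^128 ≡ 1661^2 = 2758921 ≡ 789 (mod 1829)
10^256 ≡ 789^2 = 622521 ≡ 661 (mod 1829)
10^512 ≡ 661^2 = 436921 ≡ 1619 (mod 1829)
10^1024 ≡ 1619^2 = 2621161 ≡ 204 (mod 1829)
1828 = 1024 + 512 + 256 + 32 + 4 in binary powers of 2.
So 10^1828 ≡ 204 · 1619 · 661 · 534 · 855 ≡ 226 (mod 1829).
Since 226 ≠ 1, base 10 is a Fermat witness: 1829 is composite.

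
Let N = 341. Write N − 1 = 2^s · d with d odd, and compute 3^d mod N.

341 − 1 = 340 = 2^2 · 85, so d = 85.
3^1 ≡ 3 (mod 341)
3^2 ≡ 3^2 = 9 ≡ 9 (mod 341)
3^4 ≡ 9^2 = 81 ≡ 81 (mod 341)
3^8 ≡ 81^2 = 6561 ≡ 82 (mod 341)
3^16 ≡ 82^2 = 6724 ≡ 245 (mod 341)
3^32 ≡ 245^2 = 60025 ≡ 9 (mod 341)
3^64 ≡ 9^2 = 81 ≡ 81 (mod 341)
85 = 64 + 16 + 4 + 1 in binary powers of 2.
So 3^85 ≡ 81 · 245 · 81 · 3 ≡ 254 (mod 341).
Squaring chain: 254 → 67; never reaches −1, so base 3 is a Miller–Rabin witness that 341 is composite.

254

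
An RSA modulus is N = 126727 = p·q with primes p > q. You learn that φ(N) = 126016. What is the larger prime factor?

φ(n) = (p−1)(q−1) = n − (p+q) + 1, so p + q = 126727 − 126016 + 1 = 712.
p and q are the roots of t² − 712t + 126727 = 0.
Discriminant: 712² − 4·126727 = 506944 − 506908 = 36; √36 = 6.
q = (712 − 6)/2 = 353, p = (712 + 6)/2 = 359.
Check: 353 · 359 = 126727.

359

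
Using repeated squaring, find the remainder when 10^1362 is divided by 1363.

10^1 ≡ 10 (mod 1363)
10^2 ≡ 10^2 = 100 ≡ 100 (mod 1363)
10^4 ≡ 100^2 = 10000 ≡ 459 (mod 1363)
10^8 ≡ 459^2 = 210681 ≡ 779 (mod 1363)
10^16 ≡ 779^2 = 606841 ≡ 306 (mod 1363)
10^32 ≡ 306^2 = 93636 ≡ 952 (mod 1363)
10^64 ≡ 952^2 = 906304 ≡ 1272 (mod 1363)
10^128 ≡ 1272^2 = 1617984 ≡ 103 (mod 1363)
10^256 ≡ 103^2 = 10609 ≡ 1068 (mod 1363)
10^512 ≡ 1068^2 = 1140624 ≡ 1156 (mod 1363)
10^1024 ≡ 1156^2 = 1336336 ≡ 596 (mod 1363)
1362 = 1024 + 256 + 64 + 16 + 2 in binary powers of 2.
So 10^1362 ≡ 596 · 1068 · 1272 · 306 · 100 ≡ 63 (mod 1363).
Since 63 ≠ 1, base 10 is a Fermat witness: 1363 is composite.

63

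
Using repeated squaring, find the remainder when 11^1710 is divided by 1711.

11^1 ≡ 11 (mod 1711)
11^2 ≡ 11^2 = 121 ≡ 121 (mod 1711)
11^4 ≡ 121^2 = 14641 ≡ 953 (mod 1711)
11^8 ≡ 953^2 = 908209 ≡ 1379 (mod 1711)
11^16 ≡ 1379^2 = 1901641 ≡ 720 (mod 1711)
11^32 ≡ 720^2 = 518400 ≡ 1678 (mod 1711)
11^64 ≡ 1678^2 = 2815684 ≡ 1089 (mod 1711)
11^128 ≡ 1089^2 = 1185921 ≡ 198 (mod 1711)
11^256 ≡ 198^2 = 39204 ≡ 1562 (mod 1711)
11^512 ≡ 1562^2 = 2439844 ≡ 1669 (mod 1711)
11^1024 ≡ 1669^2 = 2785561 ≡ 53 (mod 1711)
1710 = 1024 + 512 + 128 + 32 + 8 + 4 + 2 in binary powers of 2.
So 11^1710 ≡ 53 · 1669 · 198 · 1678 · 1379 · 953 · 121 ≡ 1078 (mod 1711).
Since 1078 ≠ 1, base 11 is a Fermat witness: 1711 is composite.

1078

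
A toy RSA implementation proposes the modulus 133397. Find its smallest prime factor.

11

133397 is odd.
Digit sum 26, not divisible by 3.
Ends in 7: not divisible by 5.
7: 133397 = 7·19056 + 5
11: 133397 = 11·12127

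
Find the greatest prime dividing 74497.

79

74497 = 23 · 3239
3239 = 41 · 79
79 is prime.
So 74497 = 23 · 41 · 79; the largest prime factor is 79.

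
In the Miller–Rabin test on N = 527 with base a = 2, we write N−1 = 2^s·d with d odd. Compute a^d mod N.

527 − 1 = 526 = 2^1 · 263, so d = 263.
2^1 ≡ 2 (mod 527)
2^2 ≡ 2^2 = 4 ≡ 4 (mod 527)
2^4 ≡ 4^2 = 16 ≡ 16 (mod 527)
2^8 ≡ 16^2 = 256 ≡ 256 (mod 527)
2^16 ≡ 256^2 = 65536 ≡ 188 (mod 527)
2^32 ≡ 188^2 = 35344 ≡ 35 (mod 527)
2^64 ≡ 35^2 = 1225 ≡ 171 (mod 527)
2^128 ≡ 171^2 = 29241 ≡ 256 (mod 527)
2^256 ≡ 256^2 = 65536 ≡ 188 (mod 527)
263 = 256 + 4 + 2 + 1 in binary powers of 2.
So 2^263 ≡ 188 · 16 · 4 · 2 ≡ 349 (mod 527).
Squaring chain: 349; never reaches −1, so base 2 is a Miller–Rabin witness that 527 is composite.

349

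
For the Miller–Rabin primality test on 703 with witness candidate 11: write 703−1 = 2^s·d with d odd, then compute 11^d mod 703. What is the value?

628

703 − 1 = 702 = 2^1 · 351, so d = 351.
11^1 ≡ 11 (mod 703)
11^2 ≡ 11^2 = 121 ≡ 121 (mod 703)
11^4 ≡ 121^2 = 14641 ≡ 581 (mod 703)
11^8 ≡ 581^2 = 337561 ≡ 121 (mod 703)
11^16 ≡ 121^2 = 14641 ≡ 581 (mod 703)
11^32 ≡ 581^2 = 337561 ≡ 121 (mod 703)
11^64 ≡ 121^2 = 14641 ≡ 581 (mod 703)
11^128 ≡ 581^2 = 337561 ≡ 121 (mod 703)
11^256 ≡ 121^2 = 14641 ≡ 581 (mod 703)
351 = 256 + 64 + 16 + 8 + 4 + 2 + 1 in binary powers of 2.
So 11^351 ≡ 581 · 581 · 581 · 121 · 581 · 121 · 11 ≡ 628 (mod 703).
Squaring chain: 628; never reaches −1, so base 11 is a Miller–Rabin witness that 703 is composite.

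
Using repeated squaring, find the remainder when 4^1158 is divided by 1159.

790

4^1 ≡ 4 (mod 1159)
4^2 ≡ 4^2 = 16 ≡ 16 (mod 1159)
4^4 ≡ 16^2 = 256 ≡ 256 (mod 1159)
4^8 ≡ 256^2 = 65536 ≡ 632 (mod 1159)
4^16 ≡ 632^2 = 399424 ≡ 728 (mod 1159)
4^32 ≡ 728^2 = 529984 ≡ 321 (mod 1159)
4^64 ≡ 321^2 = 103041 ≡ 1049 (mod 1159)
4^128 ≡ 1049^2 = 1100401 ≡ 510 (mod 1159)
4^256 ≡ 510^2 = 260100 ≡ 484 (mod 1159)
4^512 ≡ 484^2 = 234256 ≡ 138 (mod 1159)
4^1024 ≡ 138^2 = 19044 ≡ 500 (mod 1159)
1158 = 1024 + 128 + 4 + 2 in binary powers of 2.
So 4^1158 ≡ 500 · 510 · 256 · 16 ≡ 790 (mod 1159).
Since 790 ≠ 1, base 4 is a Fermat witness: 1159 is composite.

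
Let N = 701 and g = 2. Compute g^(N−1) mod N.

2^1 ≡ 2 (mod 701)
2^2 ≡ 2^2 = 4 ≡ 4 (mod 701)
2^4 ≡ 4^2 = 16 ≡ 16 (mod 701)
2^8 ≡ 16^2 = 256 ≡ 256 (mod 701)
2^16 ≡ 256^2 = 65536 ≡ 343 (mod 701)
2^32 ≡ 343^2 = 117649 ≡ 582 (mod 701)
2^64 ≡ 582^2 = 338724 ≡ 141 (mod 701)
2^128 ≡ 141^2 = 19881 ≡ 253 (mod 701)
2^256 ≡ 253^2 = 64009 ≡ 218 (mod 701)
2^512 ≡ 218^2 = 47524 ≡ 557 (mod 701)
700 = 512 + 128 + 32 + 16 + 8 + 4 in binary powers of 2.
So 2^700 ≡ 557 · 253 · 582 · 343 · 256 · 16 ≡ 1 (mod 701).
Since the result is 1, base 2 gives no evidence that 701 is composite.

1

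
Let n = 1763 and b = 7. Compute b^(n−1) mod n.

1197

7^1 ≡ 7 (mod 1763)
7^2 ≡ 7^2 = 49 ≡ 49 (mod 1763)
7^4 ≡ 49^2 = 2401 ≡ 638 (mod 1763)
7^8 ≡ 638^2 = 407044 ≡ 1554 (mod 1763)
7^16 ≡ 1554^2 = 2414916 ≡ 1369 (mod 1763)
7^32 ≡ 1369^2 = 1874161 ≡ 92 (mod 1763)
7^64 ≡ 92^2 = 8464 ≡ 1412 (mod 1763)
7^128 ≡ 1412^2 = 1993744 ≡ 1554 (mod 1763)
7^256 ≡ 1554^2 = 2414916 ≡ 1369 (mod 1763)
7^512 ≡ 1369^2 = 1874161 ≡ 92 (mod 1763)
7^1024 ≡ 92^2 = 8464 ≡ 1412 (mod 1763)
1762 = 1024 + 512 + 128 + 64 + 32 + 2 in binary powers of 2.
So 7^1762 ≡ 1412 · 92 · 1554 · 1412 · 92 · 49 ≡ 1197 (mod 1763).
Since 1197 ≠ 1, base 7 is a Fermat witness: 1763 is composite.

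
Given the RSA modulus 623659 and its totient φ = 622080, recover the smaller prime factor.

769

φ(n) = (p−1)(q−1) = n − (p+q) + 1, so p + q = 623659 − 622080 + 1 = 1580.
p and q are the roots of t² − 1580t + 623659 = 0.
Discriminant: 1580² − 4·623659 = 2496400 − 2494636 = 1764; √1764 = 42.
q = (1580 − 42)/2 = 769, p = (1580 + 42)/2 = 811.
Check: 769 · 811 = 623659.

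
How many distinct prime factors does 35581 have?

35581 = 7 · 5083
5083 = 13 · 391
391 = 17 · 23
35581 = 7 · 13 · 17 · 23, which has 4 distinct prime factors.

4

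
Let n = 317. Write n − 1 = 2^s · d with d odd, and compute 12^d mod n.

114

317 − 1 = 316 = 2^2 · 79, so d = 79.
12^1 ≡ 12 (mod 317)
12^2 ≡ 12^2 = 144 ≡ 144 (mod 317)
12^4 ≡ 144^2 = 20736 ≡ 131 (mod 317)
12^8 ≡ 131^2 = 17161 ≡ 43 (mod 317)
12^16 ≡ 43^2 = 1849 ≡ 264 (mod 317)
12^32 ≡ 264^2 = 69696 ≡ 273 (mod 317)
12^64 ≡ 273^2 = 74529 ≡ 34 (mod 317)
79 = 64 + 8 + 4 + 2 + 1 in binary powers of 2.
So 12^79 ≡ 34 · 43 · 131 · 144 · 12 ≡ 114 (mod 317).
Squaring chain: 114 → 316; reaches −1, so base 12 does not prove 317 composite.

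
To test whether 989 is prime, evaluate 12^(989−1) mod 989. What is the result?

12^1 ≡ 12 (mod 989)
12^2 ≡ 12^2 = 144 ≡ 144 (mod 989)
12^4 ≡ 144^2 = 20736 ≡ 956 (mod 989)
12^8 ≡ 956^2 = 913936 ≡ 100 (mod 989)
12^16 ≡ 100^2 = 10000 ≡ 110 (mod 989)
12^32 ≡ 110^2 = 12100 ≡ 232 (mod 989)
12^64 ≡ 232^2 = 53824 ≡ 418 (mod 989)
12^128 ≡ 418^2 = 174724 ≡ 660 (mod 989)
12^256 ≡ 660^2 = 435600 ≡ 440 (mod 989)
12^512 ≡ 440^2 = 193600 ≡ 745 (mod 989)
988 = 512 + 256 + 128 + 64 + 16 + 8 + 4 in binary powers of 2.
So 12^988 ≡ 745 · 440 · 660 · 418 · 110 · 100 · 956 ≡ 418 (mod 989).
Since 418 ≠ 1, base 12 is a Fermat witness: 989 is composite.

418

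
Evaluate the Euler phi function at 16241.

Factor: 16241 = 109 · 149.
φ(16241) = (109−1) · (149−1) = 108 · 148 = 15984.

15984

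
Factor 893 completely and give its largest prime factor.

893 = 19 · 47
47 is prime.
So 893 = 19 · 47; the largest prime factor is 47.

47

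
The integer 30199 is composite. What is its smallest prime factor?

30199 is odd.
Digit sum 22, not divisible by 3.
Ends in 9: not divisible by 5.
7: 30199 = 7·4314 + 1
11: 30199 = 11·2745 + 4
13: 30199 = 13·2323

13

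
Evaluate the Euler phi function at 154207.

Factor: 154207 = 17 · 47 · 193.
φ(154207) = (17−1) · (47−1) · (193−1) = 16 · 46 · 192 = 141312.

141312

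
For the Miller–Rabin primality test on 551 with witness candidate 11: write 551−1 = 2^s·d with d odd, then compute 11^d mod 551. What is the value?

551 − 1 = 550 = 2^1 · 275, so d = 275.
11^1 ≡ 11 (mod 551)
11^2 ≡ 11^2 = 121 ≡ 121 (mod 551)
11^4 ≡ 121^2 = 14641 ≡ 315 (mod 551)
11^8 ≡ 315^2 = 99225 ≡ 45 (mod 551)
11^16 ≡ 45^2 = 2025 ≡ 372 (mod 551)
11^32 ≡ 372^2 = 138384 ≡ 83 (mod 551)
11^64 ≡ 83^2 = 6889 ≡ 277 (mod 551)
11^128 ≡ 277^2 = 76729 ≡ 140 (mod 551)
11^256 ≡ 140^2 = 19600 ≡ 315 (mod 551)
275 = 256 + 16 + 2 + 1 in binary powers of 2.
So 11^275 ≡ 315 · 372 · 121 · 11 ≡ 520 (mod 551).
Squaring chain: 520; never reaches −1, so base 11 is a Miller–Rabin witness that 551 is composite.

520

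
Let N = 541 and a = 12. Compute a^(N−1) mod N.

12^1 ≡ 12 (mod 541)
12^2 ≡ 12^2 = 144 ≡ 144 (mod 541)
12^4 ≡ 144^2 = 20736 ≡ 178 (mod 541)
12^8 ≡ 178^2 = 31684 ≡ 306 (mod 541)
12^16 ≡ 306^2 = 93636 ≡ 43 (mod 541)
12^32 ≡ 43^2 = 1849 ≡ 226 (mod 541)
12^64 ≡ 226^2 = 51076 ≡ 222 (mod 541)
12^128 ≡ 222^2 = 49284 ≡ 53 (mod 541)
12^256 ≡ 53^2 = 2809 ≡ 104 (mod 541)
12^512 ≡ 104^2 = 10816 ≡ 537 (mod 541)
540 = 512 + 16 + 8 + 4 in binary powers of 2.
So 12^540 ≡ 537 · 43 · 306 · 178 ≡ 1 (mod 541).
Since the result is 1, base 12 gives no evidence that 541 is composite.

1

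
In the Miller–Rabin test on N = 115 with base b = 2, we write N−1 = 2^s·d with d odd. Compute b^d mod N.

27

115 − 1 = 114 = 2^1 · 57, so d = 57.
2^1 ≡ 2 (mod 115)
2^2 ≡ 2^2 = 4 ≡ 4 (mod 115)
2^4 ≡ 4^2 = 16 ≡ 16 (mod 115)
2^8 ≡ 16^2 = 256 ≡ 26 (mod 115)
2^16 ≡ 26^2 = 676 ≡ 101 (mod 115)
2^32 ≡ 101^2 = 10201 ≡ 81 (mod 115)
57 = 32 + 16 + 8 + 1 in binary powers of 2.
So 2^57 ≡ 81 · 101 · 26 · 2 ≡ 27 (mod 115).
Squaring chain: 27; never reaches −1, so base 2 is a Miller–Rabin witness that 115 is composite.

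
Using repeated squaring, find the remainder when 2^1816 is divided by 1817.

1221

2^1 ≡ 2 (mod 1817)
2^2 ≡ 2^2 = 4 ≡ 4 (mod 1817)
2^4 ≡ 4^2 = 16 ≡ 16 (mod 1817)
2^8 ≡ 16^2 = 256 ≡ 256 (mod 1817)
2^16 ≡ 256^2 = 65536 ≡ 124 (mod 1817)
2^32 ≡ 124^2 = 15376 ≡ 840 (mod 1817)
2^64 ≡ 840^2 = 705600 ≡ 604 (mod 1817)
2^128 ≡ 604^2 = 364816 ≡ 1416 (mod 1817)
2^256 ≡ 1416^2 = 2005056 ≡ 905 (mod 1817)
2^512 ≡ 905^2 = 819025 ≡ 1375 (mod 1817)
2^1024 ≡ 1375^2 = 1890625 ≡ 945 (mod 1817)
1816 = 1024 + 512 + 256 + 16 + 8 in binary powers of 2.
So 2^1816 ≡ 945 · 1375 · 905 · 124 · 256 ≡ 1221 (mod 1817).
Since 1221 ≠ 1, base 2 is a Fermat witness: 1817 is composite.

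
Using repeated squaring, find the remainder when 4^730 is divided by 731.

16

4^1 ≡ 4 (mod 731)
4^2 ≡ 4^2 = 16 ≡ 16 (mod 731)
4^4 ≡ 16^2 = 256 ≡ 256 (mod 731)
4^8 ≡ 256^2 = 65536 ≡ 477 (mod 731)
4^16 ≡ 477^2 = 227529 ≡ 188 (mod 731)
4^32 ≡ 188^2 = 35344 ≡ 256 (mod 731)
4^64 ≡ 256^2 = 65536 ≡ 477 (mod 731)
4^128 ≡ 477^2 = 227529 ≡ 188 (mod 731)
4^256 ≡ 188^2 = 35344 ≡ 256 (mod 731)
4^512 ≡ 256^2 = 65536 ≡ 477 (mod 731)
730 = 512 + 128 + 64 + 16 + 8 + 2 in binary powers of 2.
So 4^730 ≡ 477 · 188 · 477 · 188 · 477 · 16 ≡ 16 (mod 731).
Since 16 ≠ 1, base 4 is a Fermat witness: 731 is composite.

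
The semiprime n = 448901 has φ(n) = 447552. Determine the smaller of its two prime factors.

φ(n) = (p−1)(q−1) = n − (p+q) + 1, so p + q = 448901 − 447552 + 1 = 1350.
p and q are the roots of t² − 1350t + 448901 = 0.
Discriminant: 1350² − 4·448901 = 1822500 − 1795604 = 26896; √26896 = 164.
q = (1350 − 164)/2 = 593, p = (1350 + 164)/2 = 757.
Check: 593 · 757 = 448901.

593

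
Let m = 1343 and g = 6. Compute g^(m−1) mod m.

9

6^1 ≡ 6 (mod 1343)
6^2 ≡ 6^2 = 36 ≡ 36 (mod 1343)
6^4 ≡ 36^2 = 1296 ≡ 1296 (mod 1343)
6^8 ≡ 1296^2 = 1679616 ≡ 866 (mod 1343)
6^16 ≡ 866^2 = 749956 ≡ 562 (mod 1343)
6^32 ≡ 562^2 = 315844 ≡ 239 (mod 1343)
6^64 ≡ 239^2 = 57121 ≡ 715 (mod 1343)
6^128 ≡ 715^2 = 511225 ≡ 885 (mod 1343)
6^256 ≡ 885^2 = 783225 ≡ 256 (mod 1343)
6^512 ≡ 256^2 = 65536 ≡ 1072 (mod 1343)
6^1024 ≡ 1072^2 = 1149184 ≡ 919 (mod 1343)
1342 = 1024 + 256 + 32 + 16 + 8 + 4 + 2 in binary powers of 2.
So 6^1342 ≡ 919 · 256 · 239 · 562 · 866 · 1296 · 36 ≡ 9 (mod 1343).
Since 9 ≠ 1, base 6 is a Fermat witness: 1343 is composite.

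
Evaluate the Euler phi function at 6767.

6600

Factor: 6767 = 67 · 101.
φ(6767) = (67−1) · (101−1) = 66 · 100 = 6600.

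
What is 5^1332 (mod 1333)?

5^1 ≡ 5 (mod 1333)
5^2 ≡ 5^2 = 25 ≡ 25 (mod 1333)
5^4 ≡ 25^2 = 625 ≡ 625 (mod 1333)
5^8 ≡ 625^2 = 390625 ≡ 56 (mod 1333)
5^16 ≡ 56^2 = 3136 ≡ 470 (mod 1333)
5^32 ≡ 470^2 = 220900 ≡ 955 (mod 1333)
5^64 ≡ 955^2 = 912025 ≡ 253 (mod 1333)
5^128 ≡ 253^2 = 64009 ≡ 25 (mod 1333)
5^256 ≡ 25^2 = 625 ≡ 625 (mod 1333)
5^512 ≡ 625^2 = 390625 ≡ 56 (mod 1333)
5^1024 ≡ 56^2 = 3136 ≡ 470 (mod 1333)
1332 = 1024 + 256 + 32 + 16 + 4 in binary powers of 2.
So 5^1332 ≡ 470 · 625 · 955 · 470 · 625 ≡ 838 (mod 1333).
Since 838 ≠ 1, base 5 is a Fermat witness: 1333 is composite.

838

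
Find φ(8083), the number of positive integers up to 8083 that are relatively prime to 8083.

7888

Factor: 8083 = 59 · 137.
φ(8083) = (59−1) · (137−1) = 58 · 136 = 7888.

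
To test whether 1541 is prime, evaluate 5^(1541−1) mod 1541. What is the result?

1

5^1 ≡ 5 (mod 1541)
5^2 ≡ 5^2 = 25 ≡ 25 (mod 1541)
5^4 ≡ 25^2 = 625 ≡ 625 (mod 1541)
5^8 ≡ 625^2 = 390625 ≡ 752 (mod 1541)
5^16 ≡ 752^2 = 565504 ≡ 1498 (mod 1541)
5^32 ≡ 1498^2 = 2244004 ≡ 308 (mod 1541)
5^64 ≡ 308^2 = 94864 ≡ 863 (mod 1541)
5^128 ≡ 863^2 = 744769 ≡ 466 (mod 1541)
5^256 ≡ 466^2 = 217156 ≡ 1416 (mod 1541)
5^512 ≡ 1416^2 = 2005056 ≡ 215 (mod 1541)
5^1024 ≡ 215^2 = 46225 ≡ 1536 (mod 1541)
1540 = 1024 + 512 + 4 in binary powers of 2.
So 5^1540 ≡ 1536 · 215 · 625 ≡ 1 (mod 1541).
Since the result is 1, base 5 gives no evidence that 1541 is composite.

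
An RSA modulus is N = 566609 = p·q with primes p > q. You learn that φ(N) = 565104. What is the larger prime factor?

773

φ(n) = (p−1)(q−1) = n − (p+q) + 1, so p + q = 566609 − 565104 + 1 = 1506.
p and q are the roots of t² − 1506t + 566609 = 0.
Discriminant: 1506² − 4·566609 = 2268036 − 2266436 = 1600; √1600 = 40.
q = (1506 − 40)/2 = 733, p = (1506 + 40)/2 = 773.
Check: 733 · 773 = 566609.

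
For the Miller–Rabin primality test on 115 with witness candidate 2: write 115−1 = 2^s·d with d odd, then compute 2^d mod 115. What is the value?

115 − 1 = 114 = 2^1 · 57, so d = 57.
2^1 ≡ 2 (mod 115)
2^2 ≡ 2^2 = 4 ≡ 4 (mod 115)
2^4 ≡ 4^2 = 16 ≡ 16 (mod 115)
2^8 ≡ 16^2 = 256 ≡ 26 (mod 115)
2^16 ≡ 26^2 = 676 ≡ 101 (mod 115)
2^32 ≡ 101^2 = 10201 ≡ 81 (mod 115)
57 = 32 + 16 + 8 + 1 in binary powers of 2.
So 2^57 ≡ 81 · 101 · 26 · 2 ≡ 27 (mod 115).
Squaring chain: 27; never reaches −1, so base 2 is a Miller–Rabin witness that 115 is composite.

27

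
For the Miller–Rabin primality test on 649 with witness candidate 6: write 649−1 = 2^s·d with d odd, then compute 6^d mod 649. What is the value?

50

649 − 1 = 648 = 2^3 · 81, so d = 81.
6^1 ≡ 6 (mod 649)
6^2 ≡ 6^2 = 36 ≡ 36 (mod 649)
6^4 ≡ 36^2 = 1296 ≡ 647 (mod 649)
6^8 ≡ 647^2 = 418609 ≡ 4 (mod 649)
6^16 ≡ 4^2 = 16 ≡ 16 (mod 649)
6^32 ≡ 16^2 = 256 ≡ 256 (mod 649)
6^64 ≡ 256^2 = 65536 ≡ 636 (mod 649)
81 = 64 + 16 + 1 in binary powers of 2.
So 6^81 ≡ 636 · 16 · 6 ≡ 50 (mod 649).
Squaring chain: 50 → 553 → 130; never reaches −1, so base 6 is a Miller–Rabin witness that 649 is composite.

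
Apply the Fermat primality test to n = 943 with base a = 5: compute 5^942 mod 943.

558

5^1 ≡ 5 (mod 943)
5^2 ≡ 5^2 = 25 ≡ 25 (mod 943)
5^4 ≡ 25^2 = 625 ≡ 625 (mod 943)
5^8 ≡ 625^2 = 390625 ≡ 223 (mod 943)
5^16 ≡ 223^2 = 49729 ≡ 693 (mod 943)
5^32 ≡ 693^2 = 480249 ≡ 262 (mod 943)
5^64 ≡ 262^2 = 68644 ≡ 748 (mod 943)
5^128 ≡ 748^2 = 559504 ≡ 305 (mod 943)
5^256 ≡ 305^2 = 93025 ≡ 611 (mod 943)
5^512 ≡ 611^2 = 373321 ≡ 836 (mod 943)
942 = 512 + 256 + 128 + 32 + 8 + 4 + 2 in binary powers of 2.
So 5^942 ≡ 836 · 611 · 305 · 262 · 223 · 625 · 25 ≡ 558 (mod 943).
Since 558 ≠ 1, base 5 is a Fermat witness: 943 is composite.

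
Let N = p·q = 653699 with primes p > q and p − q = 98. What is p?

859

Since p = q + 98, we have 653699 = q(q + 98), so q² + 98q − 653699 = 0.
Discriminant: 98² + 4·653699 = 9604 + 2614796 = 2624400; √2624400 = 1620.
q = (−98 + 1620)/2 = 761, and p = q + 98 = 859.
Check: 761 · 859 = 653699.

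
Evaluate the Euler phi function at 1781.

Factor: 1781 = 13 · 137.
φ(1781) = (13−1) · (137−1) = 12 · 136 = 1632.

1632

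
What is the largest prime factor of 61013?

97

61013 = 17 · 3589
3589 = 37 · 97
97 is prime.
So 61013 = 17 · 37 · 97; the largest prime factor is 97.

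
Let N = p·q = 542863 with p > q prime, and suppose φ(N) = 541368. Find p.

φ(n) = (p−1)(q−1) = n − (p+q) + 1, so p + q = 542863 − 541368 + 1 = 1496.
p and q are the roots of t² − 1496t + 542863 = 0.
Discriminant: 1496² − 4·542863 = 2238016 − 2171452 = 66564; √66564 = 258.
q = (1496 − 258)/2 = 619, p = (1496 + 258)/2 = 877.
Check: 619 · 877 = 542863.

877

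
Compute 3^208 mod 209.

16

3^1 ≡ 3 (mod 209)
3^2 ≡ 3^2 = 9 ≡ 9 (mod 209)
3^4 ≡ 9^2 = 81 ≡ 81 (mod 209)
3^8 ≡ 81^2 = 6561 ≡ 82 (mod 209)
3^16 ≡ 82^2 = 6724 ≡ 36 (mod 209)
3^32 ≡ 36^2 = 1296 ≡ 42 (mod 209)
3^64 ≡ 42^2 = 1764 ≡ 92 (mod 209)
3^128 ≡ 92^2 = 8464 ≡ 104 (mod 209)
208 = 128 + 64 + 16 in binary powers of 2.
So 3^208 ≡ 104 · 92 · 36 ≡ 16 (mod 209).
Since 16 ≠ 1, base 3 is a Fermat witness: 209 is composite.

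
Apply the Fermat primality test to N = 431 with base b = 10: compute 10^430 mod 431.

10^1 ≡ 10 (mod 431)
10^2 ≡ 10^2 = 100 ≡ 100 (mod 431)
10^4 ≡ 100^2 = 10000 ≡ 87 (mod 431)
10^8 ≡ 87^2 = 7569 ≡ 242 (mod 431)
10^16 ≡ 242^2 = 58564 ≡ 379 (mod 431)
10^32 ≡ 379^2 = 143641 ≡ 118 (mod 431)
10^64 ≡ 118^2 = 13924 ≡ 132 (mod 431)
10^128 ≡ 132^2 = 17424 ≡ 184 (mod 431)
10^256 ≡ 184^2 = 33856 ≡ 238 (mod 431)
430 = 256 + 128 + 32 + 8 + 4 + 2 in binary powers of 2.
So 10^430 ≡ 238 · 184 · 118 · 242 · 87 · 100 ≡ 1 (mod 431).
Since the result is 1, base 10 gives no evidence that 431 is composite.

1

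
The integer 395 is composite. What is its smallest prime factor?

5

395 is odd.
Digit sum 17, not divisible by 3.
Ends in 5: divisible by 5.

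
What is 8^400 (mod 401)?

8^1 ≡ 8 (mod 401)
8^2 ≡ 8^2 = 64 ≡ 64 (mod 401)
8^4 ≡ 64^2 = 4096 ≡ 86 (mod 401)
8^8 ≡ 86^2 = 7396 ≡ 178 (mod 401)
8^16 ≡ 178^2 = 31684 ≡ 5 (mod 401)
8^32 ≡ 5^2 = 25 ≡ 25 (mod 401)
8^64 ≡ 25^2 = 625 ≡ 224 (mod 401)
8^128 ≡ 224^2 = 50176 ≡ 51 (mod 401)
8^256 ≡ 51^2 = 2601 ≡ 195 (mod 401)
400 = 256 + 128 + 16 in binary powers of 2.
So 8^400 ≡ 195 · 51 · 5 ≡ 1 (mod 401).
Since the result is 1, base 8 gives no evidence that 401 is composite.

1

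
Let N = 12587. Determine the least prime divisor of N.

12587 is odd.
Digit sum 23, not divisible by 3.
Ends in 7: not divisible by 5.
7: 12587 = 7·1798 + 1
11: 12587 = 11·1144 + 3
13: 12587 = 13·968 + 3
17: 12587 = 17·740 + 7
19: 12587 = 19·662 + 9
23: 12587 = 23·547 + 6
29: 12587 = 29·434 + 1
31: 12587 = 31·406 + 1
37: 12587 = 37·340 + 7
41: 12587 = 41·307

41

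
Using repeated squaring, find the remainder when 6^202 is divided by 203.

6^1 ≡ 6 (mod 203)
6^2 ≡ 6^2 = 36 ≡ 36 (mod 203)
6^4 ≡ 36^2 = 1296 ≡ 78 (mod 203)
6^8 ≡ 78^2 = 6084 ≡ 197 (mod 203)
6^16 ≡ 197^2 = 38809 ≡ 36 (mod 203)
6^32 ≡ 36^2 = 1296 ≡ 78 (mod 203)
6^64 ≡ 78^2 = 6084 ≡ 197 (mod 203)
6^128 ≡ 197^2 = 38809 ≡ 36 (mod 203)
202 = 128 + 64 + 8 + 2 in binary powers of 2.
So 6^202 ≡ 36 · 197 · 197 · 36 ≡ 169 (mod 203).
Since 169 ≠ 1, base 6 is a Fermat witness: 203 is composite.

169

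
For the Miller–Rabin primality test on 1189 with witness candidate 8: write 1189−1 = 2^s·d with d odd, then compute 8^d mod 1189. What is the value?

1189 − 1 = 1188 = 2^2 · 297, so d = 297.
8^1 ≡ 8 (mod 1189)
8^2 ≡ 8^2 = 64 ≡ 64 (mod 1189)
8^4 ≡ 64^2 = 4096 ≡ 529 (mod 1189)
8^8 ≡ 529^2 = 279841 ≡ 426 (mod 1189)
8^16 ≡ 426^2 = 181476 ≡ 748 (mod 1189)
8^32 ≡ 748^2 = 559504 ≡ 674 (mod 1189)
8^64 ≡ 674^2 = 454276 ≡ 78 (mod 1189)
8^128 ≡ 78^2 = 6084 ≡ 139 (mod 1189)
8^256 ≡ 139^2 = 19321 ≡ 297 (mod 1189)
297 = 256 + 32 + 8 + 1 in binary powers of 2.
So 8^297 ≡ 297 · 674 · 426 · 8 ≡ 39 (mod 1189).
Squaring chain: 39 → 332; never reaches −1, so base 8 is a Miller–Rabin witness that 1189 is composite.

39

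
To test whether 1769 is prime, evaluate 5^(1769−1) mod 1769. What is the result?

5^1 ≡ 5 (mod 1769)
5^2 ≡ 5^2 = 25 ≡ 25 (mod 1769)
5^4 ≡ 25^2 = 625 ≡ 625 (mod 1769)
5^8 ≡ 625^2 = 390625 ≡ 1445 (mod 1769)
5^16 ≡ 1445^2 = 2088025 ≡ 605 (mod 1769)
5^32 ≡ 605^2 = 366025 ≡ 1611 (mod 1769)
5^64 ≡ 1611^2 = 2595321 ≡ 198 (mod 1769)
5^128 ≡ 198^2 = 39204 ≡ 286 (mod 1769)
5^256 ≡ 286^2 = 81796 ≡ 422 (mod 1769)
5^512 ≡ 422^2 = 178084 ≡ 1184 (mod 1769)
5^1024 ≡ 1184^2 = 1401856 ≡ 808 (mod 1769)
1768 = 1024 + 512 + 128 + 64 + 32 + 8 in binary powers of 2.
So 5^1768 ≡ 808 · 1184 · 286 · 198 · 1611 · 1445 ≡ 1669 (mod 1769).
Since 1669 ≠ 1, base 5 is a Fermat witness: 1769 is composite.

1669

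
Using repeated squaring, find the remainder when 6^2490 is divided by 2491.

6^1 ≡ 6 (mod 2491)
6^2 ≡ 6^2 = 36 ≡ 36 (mod 2491)
6^4 ≡ 36^2 = 1296 ≡ 1296 (mod 2491)
6^8 ≡ 1296^2 = 1679616 ≡ 682 (mod 2491)
6^16 ≡ 682^2 = 465124 ≡ 1798 (mod 2491)
6^32 ≡ 1798^2 = 3232804 ≡ 1977 (mod 2491)
6^64 ≡ 1977^2 = 3908529 ≡ 150 (mod 2491)
6^128 ≡ 150^2 = 22500 ≡ 81 (mod 2491)
6^256 ≡ 81^2 = 6561 ≡ 1579 (mod 2491)
6^512 ≡ 1579^2 = 2493241 ≡ 2241 (mod 2491)
6^1024 ≡ 2241^2 = 5022081 ≡ 225 (mod 2491)
6^2048 ≡ 225^2 = 50625 ≡ 805 (mod 2491)
2490 = 2048 + 256 + 128 + 32 + 16 + 8 + 2 in binary powers of 2.
So 6^2490 ≡ 805 · 1579 · 81 · 1977 · 1798 · 682 · 36 ≡ 1865 (mod 2491).
Since 1865 ≠ 1, base 6 is a Fermat witness: 2491 is composite.

1865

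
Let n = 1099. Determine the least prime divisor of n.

7

1099 is odd.
Digit sum 19, not divisible by 3.
Ends in 9: not divisible by 5.
7: 1099 = 7·157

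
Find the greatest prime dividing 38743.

38743 = 17 · 2279
2279 = 43 · 53
53 is prime.
So 38743 = 17 · 43 · 53; the largest prime factor is 53.

53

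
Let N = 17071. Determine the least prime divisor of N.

17071 is odd.
Digit sum 16, not divisible by 3.
Ends in 1: not divisible by 5.
7: 17071 = 7·2438 + 5
11: 17071 = 11·1551 + 10
13: 17071 = 13·1313 + 2
17: 17071 = 17·1004 + 3
19: 17071 = 19·898 + 9
23: 17071 = 23·742 + 5
29: 17071 = 29·588 + 19
31: 17071 = 31·550 + 21
37: 17071 = 37·461 + 14
41: 17071 = 41·416 + 15
43: 17071 = 43·397

43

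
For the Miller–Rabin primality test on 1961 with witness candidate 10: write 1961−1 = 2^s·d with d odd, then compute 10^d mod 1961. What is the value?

1210

1961 − 1 = 1960 = 2^3 · 245, so d = 245.
10^1 ≡ 10 (mod 1961)
10^2 ≡ 10^2 = 100 ≡ 100 (mod 1961)
10^4 ≡ 100^2 = 10000 ≡ 195 (mod 1961)
10^8 ≡ 195^2 = 38025 ≡ 766 (mod 1961)
10^16 ≡ 766^2 = 586756 ≡ 417 (mod 1961)
10^32 ≡ 417^2 = 173889 ≡ 1321 (mod 1961)
10^64 ≡ 1321^2 = 1745041 ≡ 1712 (mod 1961)
10^128 ≡ 1712^2 = 2930944 ≡ 1210 (mod 1961)
245 = 128 + 64 + 32 + 16 + 4 + 1 in binary powers of 2.
So 10^245 ≡ 1210 · 1712 · 1321 · 417 · 195 · 10 ≡ 1210 (mod 1961).
Squaring chain: 1210 → 1194 → 1950; never reaches −1, so base 10 is a Miller–Rabin witness that 1961 is composite.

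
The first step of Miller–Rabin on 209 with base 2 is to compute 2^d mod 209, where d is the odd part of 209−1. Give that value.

41

209 − 1 = 208 = 2^4 · 13, so d = 13.
2^1 ≡ 2 (mod 209)
2^2 ≡ 2^2 = 4 ≡ 4 (mod 209)
2^4 ≡ 4^2 = 16 ≡ 16 (mod 209)
2^8 ≡ 16^2 = 256 ≡ 47 (mod 209)
13 = 8 + 4 + 1 in binary powers of 2.
So 2^13 ≡ 47 · 16 · 2 ≡ 41 (mod 209).
Squaring chain: 41 → 9 → 81 → 82; never reaches −1, so base 2 is a Miller–Rabin witness that 209 is composite.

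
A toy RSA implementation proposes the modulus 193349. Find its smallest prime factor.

193349 is odd.
Digit sum 29, not divisible by 3.
Ends in 9: not divisible by 5.
7: 193349 = 7·27621 + 2
11: 193349 = 11·17577 + 2
13: 193349 = 13·14873

13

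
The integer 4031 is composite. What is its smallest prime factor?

4031 is odd.
Digit sum 8, not divisible by 3.
Ends in 1: not divisible by 5.
7: 4031 = 7·575 + 6
11: 4031 = 11·366 + 5
13: 4031 = 13·310 + 1
17: 4031 = 17·237 + 2
19: 4031 = 19·212 + 3
23: 4031 = 23·175 + 6
29: 4031 = 29·139

29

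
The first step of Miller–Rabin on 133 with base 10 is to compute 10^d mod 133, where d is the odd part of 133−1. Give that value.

133 − 1 = 132 = 2^2 · 33, so d = 33.
10^1 ≡ 10 (mod 133)
10^2 ≡ 10^2 = 100 ≡ 100 (mod 133)
10^4 ≡ 100^2 = 10000 ≡ 25 (mod 133)
10^8 ≡ 25^2 = 625 ≡ 93 (mod 133)
10^16 ≡ 93^2 = 8649 ≡ 4 (mod 133)
10^32 ≡ 4^2 = 16 ≡ 16 (mod 133)
33 = 32 + 1 in binary powers of 2.
So 10^33 ≡ 16 · 10 ≡ 27 (mod 133).
Squaring chain: 27 → 64; never reaches −1, so base 10 is a Miller–Rabin witness that 133 is composite.

27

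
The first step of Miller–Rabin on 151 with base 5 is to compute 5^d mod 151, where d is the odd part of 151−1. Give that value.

1

151 − 1 = 150 = 2^1 · 75, so d = 75.
5^1 ≡ 5 (mod 151)
5^2 ≡ 5^2 = 25 ≡ 25 (mod 151)
5^4 ≡ 25^2 = 625 ≡ 21 (mod 151)
5^8 ≡ 21^2 = 441 ≡ 139 (mod 151)
5^16 ≡ 139^2 = 19321 ≡ 144 (mod 151)
5^32 ≡ 144^2 = 20736 ≡ 49 (mod 151)
5^64 ≡ 49^2 = 2401 ≡ 136 (mod 151)
75 = 64 + 8 + 2 + 1 in binary powers of 2.
So 5^75 ≡ 136 · 139 · 25 · 5 ≡ 1 (mod 151).
Since 5^d ≡ 1 (mod 151), base 5 does not prove 151 composite.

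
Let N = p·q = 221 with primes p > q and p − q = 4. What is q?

Since p = q + 4, we have 221 = q(q + 4), so q² + 4q − 221 = 0.
Discriminant: 4² + 4·221 = 16 + 884 = 900; √900 = 30.
q = (−4 + 30)/2 = 13, and p = q + 4 = 17.
Check: 13 · 17 = 221.

13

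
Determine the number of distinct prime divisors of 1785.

4

1785 = 3 · 595
595 = 5 · 119
119 = 7 · 17
1785 = 3 · 5 · 7 · 17, which has 4 distinct prime factors.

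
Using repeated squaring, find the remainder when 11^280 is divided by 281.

11^1 ≡ 11 (mod 281)
11^2 ≡ 11^2 = 121 ≡ 121 (mod 281)
11^4 ≡ 121^2 = 14641 ≡ 29 (mod 281)
11^8 ≡ 29^2 = 841 ≡ 279 (mod 281)
11^16 ≡ 279^2 = 77841 ≡ 4 (mod 281)
11^32 ≡ 4^2 = 16 ≡ 16 (mod 281)
11^64 ≡ 16^2 = 256 ≡ 256 (mod 281)
11^128 ≡ 256^2 = 65536 ≡ 63 (mod 281)
11^256 ≡ 63^2 = 3969 ≡ 35 (mod 281)
280 = 256 + 16 + 8 in binary powers of 2.
So 11^280 ≡ 35 · 4 · 279 ≡ 1 (mod 281).
Since the result is 1, base 11 gives no evidence that 281 is composite.

1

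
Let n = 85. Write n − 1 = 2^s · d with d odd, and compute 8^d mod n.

85 − 1 = 84 = 2^2 · 21, so d = 21.
8^1 ≡ 8 (mod 85)
8^2 ≡ 8^2 = 64 ≡ 64 (mod 85)
8^4 ≡ 64^2 = 4096 ≡ 16 (mod 85)
8^8 ≡ 16^2 = 256 ≡ 1 (mod 85)
8^16 ≡ 1^2 = 1 ≡ 1 (mod 85)
21 = 16 + 4 + 1 in binary powers of 2.
So 8^21 ≡ 1 · 16 · 8 ≡ 43 (mod 85).
Squaring chain: 43 → 64; never reaches −1, so base 8 is a Miller–Rabin witness that 85 is composite.

43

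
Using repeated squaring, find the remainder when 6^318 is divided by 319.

103

6^1 ≡ 6 (mod 319)
6^2 ≡ 6^2 = 36 ≡ 36 (mod 319)
6^4 ≡ 36^2 = 1296 ≡ 20 (mod 319)
6^8 ≡ 20^2 = 400 ≡ 81 (mod 319)
6^16 ≡ 81^2 = 6561 ≡ 181 (mod 319)
6^32 ≡ 181^2 = 32761 ≡ 223 (mod 319)
6^64 ≡ 223^2 = 49729 ≡ 284 (mod 319)
6^128 ≡ 284^2 = 80656 ≡ 268 (mod 319)
6^256 ≡ 268^2 = 71824 ≡ 49 (mod 319)
318 = 256 + 32 + 16 + 8 + 4 + 2 in binary powers of 2.
So 6^318 ≡ 49 · 223 · 181 · 81 · 20 · 36 ≡ 103 (mod 319).
Since 103 ≠ 1, base 6 is a Fermat witness: 319 is composite.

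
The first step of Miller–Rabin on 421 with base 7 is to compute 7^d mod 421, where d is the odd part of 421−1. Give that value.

421 − 1 = 420 = 2^2 · 105, so d = 105.
7^1 ≡ 7 (mod 421)
7^2 ≡ 7^2 = 49 ≡ 49 (mod 421)
7^4 ≡ 49^2 = 2401 ≡ 296 (mod 421)
7^8 ≡ 296^2 = 87616 ≡ 48 (mod 421)
7^16 ≡ 48^2 = 2304 ≡ 199 (mod 421)
7^32 ≡ 199^2 = 39601 ≡ 27 (mod 421)
7^64 ≡ 27^2 = 729 ≡ 308 (mod 421)
105 = 64 + 32 + 8 + 1 in binary powers of 2.
So 7^105 ≡ 308 · 27 · 48 · 7 ≡ 420 (mod 421).
Since 7^d ≡ 420 (mod 421), base 7 does not prove 421 composite.

420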